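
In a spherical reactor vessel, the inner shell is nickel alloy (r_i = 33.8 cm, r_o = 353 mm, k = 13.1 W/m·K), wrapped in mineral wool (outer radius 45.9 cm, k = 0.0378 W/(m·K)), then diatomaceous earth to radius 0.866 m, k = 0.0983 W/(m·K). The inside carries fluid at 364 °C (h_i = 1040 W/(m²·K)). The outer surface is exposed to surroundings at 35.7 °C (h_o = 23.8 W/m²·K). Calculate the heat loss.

Q = 148 W

Treat each layer as a resistance in series:
  R_conv,in = 1/(4πr²h) = 1/(4π·0.338²·1040) = 6.698×10^-4 K/W
  R_nickel alloy = (1/0.338 − 1/0.353)/(4πk) = 0.1257/(4π·13.1) = 7.637×10^-4 K/W
  R_mineral wool = (1/0.353 − 1/0.459)/(4πk) = 0.6542/(4π·0.0378) = 1.377 K/W
  R_diatomaceous earth = (1/0.459 − 1/0.866)/(4πk) = 1.024/(4π·0.0983) = 0.8289 K/W
  R_conv,out = 1/(4πr²h) = 1/(4π·0.866²·23.8) = 0.004458 K/W
ΣR = 6.698×10^-4 + 7.637×10^-4 + 1.377 + 0.8289 + 0.004458 = 2.212 K/W
Q = ΔT/ΣR = (364 °C − 35.7 °C)/2.212 = 148 W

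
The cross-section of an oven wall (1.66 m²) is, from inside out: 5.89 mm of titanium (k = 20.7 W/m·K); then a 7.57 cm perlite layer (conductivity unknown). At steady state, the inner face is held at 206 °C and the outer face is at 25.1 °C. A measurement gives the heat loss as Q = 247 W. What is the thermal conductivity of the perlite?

k = 0.0623 W/m·K

ΣR = ΔT/Q = |206 − 25.1|/247 = 0.7324 K/W
Known resistances:
  R_titanium = L/(kA) = 0.00589/(20.7·1.66) = 1.714×10^-4 K/W
R_perlite = ΣR − ΣR_known = 0.7324 − 1.714×10^-4 = 0.7322 K/W
L/(kA) = 0.7322 ⇒ k = 0.0757/(0.7322·1.66) = 0.0623 W/m·K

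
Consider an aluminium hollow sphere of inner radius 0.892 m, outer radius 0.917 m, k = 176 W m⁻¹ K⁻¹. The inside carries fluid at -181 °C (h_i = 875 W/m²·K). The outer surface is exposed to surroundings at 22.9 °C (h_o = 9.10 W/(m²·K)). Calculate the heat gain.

Q = 19.4 kW

Treat each layer as a resistance in series:
  R_conv,in = 1/(4πr²h) = 1/(4π·0.892²·875) = 1.143×10^-4 K/W
  R_aluminium = (1/0.892 − 1/0.917)/(4πk) = 0.03056/(4π·176) = 1.382×10^-5 K/W
  R_conv,out = 1/(4πr²h) = 1/(4π·0.917²·9.10) = 0.01040 K/W
ΣR = 1.143×10^-4 + 1.382×10^-5 + 0.01040 = 0.01053 K/W
Q = ΔT/ΣR = (-181 °C − 22.9 °C)/0.01053 = -19400 W
(Negative Q ⇒ heat flows inward; heat gain = 19400 W.)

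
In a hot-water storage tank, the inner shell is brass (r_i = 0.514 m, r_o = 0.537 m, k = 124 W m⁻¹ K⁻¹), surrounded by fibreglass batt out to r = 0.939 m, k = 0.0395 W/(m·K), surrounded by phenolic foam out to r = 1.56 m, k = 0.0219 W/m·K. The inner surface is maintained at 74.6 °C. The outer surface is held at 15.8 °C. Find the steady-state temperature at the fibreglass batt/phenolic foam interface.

Resistance network (inner→outer):
  R_brass = (1/0.514 − 1/0.537)/(4πk) = 0.08333/(4π·124) = 5.348×10^-5 K/W
  R_fibreglass batt = (1/0.537 − 1/0.939)/(4πk) = 0.7972/(4π·0.0395) = 1.606 K/W
  R_phenolic foam = (1/0.939 − 1/1.56)/(4πk) = 0.4239/(4π·0.0219) = 1.540 K/W
ΣR = 5.348×10^-5 + 1.606 + 1.540 = 3.146 K/W
Q = ΔT/ΣR = (74.6 °C − 15.8 °C)/3.146 = 18.69 W
From the inner boundary to the fibreglass batt/phenolic foam interface, ΣR_partial = 1.606 K/W.
T_interface = T_in − Q·ΣR_partial = 74.6 °C − (18.69)(1.606) = 44.6 °C

T = 44.6 °C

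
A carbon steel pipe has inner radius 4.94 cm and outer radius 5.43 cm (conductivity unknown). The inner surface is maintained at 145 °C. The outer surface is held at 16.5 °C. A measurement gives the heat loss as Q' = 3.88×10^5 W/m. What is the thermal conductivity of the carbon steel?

ΣR = ΔT/Q' = |145 − 16.5|/3.88×10^5 = 3.312×10^-4 m·K/W
ln(r₂/r₁)/(2πk) = 3.312×10^-4 ⇒ k = 0.09457/(2π·3.312×10^-4) = 45.4 W/m·K

k = 45.4 W/m·K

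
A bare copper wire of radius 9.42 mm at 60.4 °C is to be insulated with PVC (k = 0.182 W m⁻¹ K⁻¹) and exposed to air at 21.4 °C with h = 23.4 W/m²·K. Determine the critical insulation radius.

r_cr = 0.778 cm

For a cylinder, r_cr = k_ins/h = 0.182/23.4 = 0.00778 m = 0.778 cm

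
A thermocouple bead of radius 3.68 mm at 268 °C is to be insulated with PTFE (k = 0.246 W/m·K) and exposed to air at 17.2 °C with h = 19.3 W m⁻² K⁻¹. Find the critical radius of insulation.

r_cr = 2.55 cm

For a sphere, r_cr = 2k_ins/h = 2·0.246/19.3 = 0.0255 m = 2.55 cm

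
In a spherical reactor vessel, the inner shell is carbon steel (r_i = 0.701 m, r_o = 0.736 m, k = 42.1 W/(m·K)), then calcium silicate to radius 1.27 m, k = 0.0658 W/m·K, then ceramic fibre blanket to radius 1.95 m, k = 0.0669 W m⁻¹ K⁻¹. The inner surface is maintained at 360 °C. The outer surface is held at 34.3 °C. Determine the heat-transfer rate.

Q = 320 W

Resistance network (inner→outer):
  R_carbon steel = (1/0.701 − 1/0.736)/(4πk) = 0.06784/(4π·42.1) = 1.282×10^-4 K/W
  R_calcium silicate = (1/0.736 − 1/1.27)/(4πk) = 0.5713/(4π·0.0658) = 0.6909 K/W
  R_ceramic fibre blanket = (1/1.27 − 1/1.95)/(4πk) = 0.2746/(4π·0.0669) = 0.3266 K/W
ΣR = 1.282×10^-4 + 0.6909 + 0.3266 = 1.018 K/W
Q = ΔT/ΣR = (360 °C − 34.3 °C)/1.018 = 320 W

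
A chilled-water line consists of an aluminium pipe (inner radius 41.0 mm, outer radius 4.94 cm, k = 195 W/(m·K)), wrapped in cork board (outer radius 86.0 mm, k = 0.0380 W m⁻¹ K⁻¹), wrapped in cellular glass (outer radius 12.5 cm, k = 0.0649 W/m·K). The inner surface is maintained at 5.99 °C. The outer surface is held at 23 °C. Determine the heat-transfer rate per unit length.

Q' = 5.25 W/m

Resistance network (inner→outer):
  R'_aluminium = ln(0.0494/0.0410)/(2πk) = 0.1864/(2π·195) = 1.521×10^-4 m·K/W
  R'_cork board = ln(0.0860/0.0494)/(2πk) = 0.5544/(2π·0.0380) = 2.322 m·K/W
  R'_cellular glass = ln(0.125/0.0860)/(2πk) = 0.3740/(2π·0.0649) = 0.9171 m·K/W
ΣR = 1.521×10^-4 + 2.322 + 0.9171 = 3.239 m·K/W
Q' = ΔT/ΣR = (5.99 °C − 23 °C)/3.239 = -5.25 W/m
(Negative Q' ⇒ heat flows inward; heat gain = 5.25 W/m.)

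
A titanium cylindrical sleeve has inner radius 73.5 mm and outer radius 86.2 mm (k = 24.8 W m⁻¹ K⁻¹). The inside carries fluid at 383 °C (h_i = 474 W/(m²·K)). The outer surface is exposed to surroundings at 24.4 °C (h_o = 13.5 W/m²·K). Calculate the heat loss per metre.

Series thermal resistances, inner to outer:
  R'_conv,in = 1/(2πr h) = 1/(2π·0.0735·474) = 0.004568 m·K/W
  R'_titanium = ln(0.0862/0.0735)/(2πk) = 0.1594/(2π·24.8) = 0.001023 m·K/W
  R'_conv,out = 1/(2πr h) = 1/(2π·0.0862·13.5) = 0.1368 m·K/W
ΣR = 0.004568 + 0.001023 + 0.1368 = 0.1424 m·K/W
Q' = ΔT/ΣR = (383 °C − 24.4 °C)/0.1424 = 2520 W/m

Q' = 2.52 kW/m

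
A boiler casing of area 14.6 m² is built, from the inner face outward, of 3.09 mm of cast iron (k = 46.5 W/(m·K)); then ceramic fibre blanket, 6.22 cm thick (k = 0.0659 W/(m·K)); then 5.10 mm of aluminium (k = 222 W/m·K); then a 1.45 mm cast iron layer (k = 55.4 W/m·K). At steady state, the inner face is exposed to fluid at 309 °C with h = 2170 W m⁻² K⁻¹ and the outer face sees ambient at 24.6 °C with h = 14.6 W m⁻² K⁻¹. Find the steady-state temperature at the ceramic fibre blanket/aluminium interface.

Series thermal resistances, inner to outer:
  R_conv,in = 1/(hA) = 1/(2170·14.6) = 3.156×10^-5 K/W
  R_cast iron = L/(kA) = 0.00309/(46.5·14.6) = 4.551×10^-6 K/W
  R_ceramic fibre blanket = L/(kA) = 0.0622/(0.0659·14.6) = 0.06465 K/W
  R_aluminium = L/(kA) = 0.00510/(222·14.6) = 1.573×10^-6 K/W
  R_cast iron = L/(kA) = 0.00145/(55.4·14.6) = 1.793×10^-6 K/W
  R_conv,out = 1/(hA) = 1/(14.6·14.6) = 0.004691 K/W
ΣR = 3.156×10^-5 + 4.551×10^-6 + 0.06465 + 1.573×10^-6 + 1.793×10^-6 + 0.004691 = 0.06938 K/W
Q = ΔT/ΣR = (309 °C − 24.6 °C)/0.06938 = 4099 W
From the inner boundary to the ceramic fibre blanket/aluminium interface, ΣR_partial = 0.06469 K/W.
T_interface = T_in − Q·ΣR_partial = 309 °C − (4099)(0.06469) = 43.8 °C

T = 43.8 °C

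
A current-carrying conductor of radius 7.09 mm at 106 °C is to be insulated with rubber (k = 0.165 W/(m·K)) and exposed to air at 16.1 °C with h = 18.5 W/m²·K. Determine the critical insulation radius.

r_cr = 0.892 cm

For a cylinder, r_cr = k_ins/h = 0.165/18.5 = 0.00892 m = 0.892 cm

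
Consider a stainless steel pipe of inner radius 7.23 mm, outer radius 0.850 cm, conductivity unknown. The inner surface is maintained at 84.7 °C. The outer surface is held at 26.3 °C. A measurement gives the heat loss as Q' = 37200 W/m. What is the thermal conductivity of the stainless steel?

ΣR = ΔT/Q' = |84.7 − 26.3|/37200 = 0.001570 m·K/W
ln(r₂/r₁)/(2πk) = 0.001570 ⇒ k = 0.1618/(2π·0.001570) = 16.4 W/m·K

k = 16.4 W/m·K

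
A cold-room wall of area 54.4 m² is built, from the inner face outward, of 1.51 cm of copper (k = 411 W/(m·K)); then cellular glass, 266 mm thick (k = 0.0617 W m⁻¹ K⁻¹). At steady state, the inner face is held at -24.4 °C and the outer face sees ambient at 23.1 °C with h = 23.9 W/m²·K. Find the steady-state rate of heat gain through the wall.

Q = 594 W

Series thermal resistances, inner to outer:
  R_copper = L/(kA) = 0.0151/(411·54.4) = 6.754×10^-7 K/W
  R_cellular glass = L/(kA) = 0.266/(0.0617·54.4) = 0.07925 K/W
  R_conv,out = 1/(hA) = 1/(23.9·54.4) = 7.691×10^-4 K/W
ΣR = 6.754×10^-7 + 0.07925 + 7.691×10^-4 = 0.08002 K/W
Q = ΔT/ΣR = (-24.4 °C − 23.1 °C)/0.08002 = -594 W
(Negative Q ⇒ heat flows inward; heat gain = 594 W.)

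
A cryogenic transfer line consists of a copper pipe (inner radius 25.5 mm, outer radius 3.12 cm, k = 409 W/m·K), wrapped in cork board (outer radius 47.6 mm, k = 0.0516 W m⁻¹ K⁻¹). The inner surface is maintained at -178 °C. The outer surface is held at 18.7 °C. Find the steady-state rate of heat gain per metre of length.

Q' = 151 W/m

Treat each layer as a resistance in series:
  R'_copper = ln(0.0312/0.0255)/(2πk) = 0.2017/(2π·409) = 7.850×10^-5 m·K/W
  R'_cork board = ln(0.0476/0.0312)/(2πk) = 0.4224/(2π·0.0516) = 1.303 m·K/W
ΣR = 7.850×10^-5 + 1.303 = 1.303 m·K/W
Q' = ΔT/ΣR = (-178 °C − 18.7 °C)/1.303 = -151 W/m
(Negative Q' ⇒ heat flows inward; heat gain = 151 W/m.)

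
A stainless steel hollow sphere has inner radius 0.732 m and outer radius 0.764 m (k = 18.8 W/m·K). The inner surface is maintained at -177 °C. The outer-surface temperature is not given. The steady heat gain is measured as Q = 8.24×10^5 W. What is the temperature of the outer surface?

T_out = 22.6 °C

Series resistances:
  R_stainless steel = (1/0.732 − 1/0.764)/(4πk) = 0.05722/(4π·18.8) = 2.422×10^-4 K/W
ΣR = 2.422×10^-4 K/W
ΔT = Q·ΣR = 8.24×10^5 × 2.422×10^-4 = 199.6 K
Heat flows inward, so T_out = T_in + ΔT = -177 + 199.6 = 22.6 °C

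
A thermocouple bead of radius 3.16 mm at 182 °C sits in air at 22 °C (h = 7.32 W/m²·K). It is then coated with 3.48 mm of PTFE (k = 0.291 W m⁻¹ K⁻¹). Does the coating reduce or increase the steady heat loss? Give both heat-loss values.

increases: 0.147 → 0.548 W

Critical radius for a sphere: r_cr = 2k/h = 0.0795 m = 7.95 cm.
Outer radius after coating: r₂ = 0.00316 + 0.00348 = 0.00664 m.
Since r₁ < r_cr and r₂ ≤ r_cr, the coating moves toward the maximum at r_cr — heat loss rises.
Bare: R = 1/(4πr₁²h) = 1089 K/W; Q = 160/1089 = 0.147 W.
Coated: R = R_cond + R_conv = 291.9 K/W; Q = 160/291.9 = 0.548 W.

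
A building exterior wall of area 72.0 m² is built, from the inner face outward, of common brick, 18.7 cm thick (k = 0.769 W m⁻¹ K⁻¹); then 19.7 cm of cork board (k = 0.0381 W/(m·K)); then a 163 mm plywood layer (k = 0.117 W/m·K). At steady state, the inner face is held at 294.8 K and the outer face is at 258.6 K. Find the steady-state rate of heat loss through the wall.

Q = 383 W

Resistance network (inner→outer):
  R_common brick = L/(kA) = 0.187/(0.769·72.0) = 0.003377 K/W
  R_cork board = L/(kA) = 0.197/(0.0381·72.0) = 0.07181 K/W
  R_plywood = L/(kA) = 0.163/(0.117·72.0) = 0.01935 K/W
ΣR = 0.003377 + 0.07181 + 0.01935 = 0.09454 K/W
Q = ΔT/ΣR = (294.8 K − 258.6 K)/0.09454 = 383 W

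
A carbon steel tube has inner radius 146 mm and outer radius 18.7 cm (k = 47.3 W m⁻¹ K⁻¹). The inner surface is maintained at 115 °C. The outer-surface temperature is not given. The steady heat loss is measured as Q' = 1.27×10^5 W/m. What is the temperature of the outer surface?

T_out = 9.2 °C

Sum the resistances:
  R'_carbon steel = ln(0.187/0.146)/(2πk) = 0.2475/(2π·47.3) = 8.328×10^-4 m·K/W
ΣR = 8.328×10^-4 m·K/W
ΔT = Q'·ΣR = 1.27×10^5 × 8.328×10^-4 = 105.8 K
Heat flows outward, so T_out = T_in − ΔT = 115 − 105.8 = 9.2 °C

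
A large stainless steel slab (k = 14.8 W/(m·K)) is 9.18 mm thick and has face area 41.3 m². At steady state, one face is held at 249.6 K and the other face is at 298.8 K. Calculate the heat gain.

Q = 3.28×10^6 W

Q = kA·ΔT/L = 14.8 × 41.3 × |249.6 K − 298.8 K| / 0.00918 = 3.28×10^6 W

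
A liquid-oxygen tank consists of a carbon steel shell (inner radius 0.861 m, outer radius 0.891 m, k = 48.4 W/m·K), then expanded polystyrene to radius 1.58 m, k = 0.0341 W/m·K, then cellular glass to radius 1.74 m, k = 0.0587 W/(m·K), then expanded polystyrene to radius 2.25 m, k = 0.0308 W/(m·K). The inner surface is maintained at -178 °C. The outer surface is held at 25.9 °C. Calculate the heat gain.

Q = 131 W

Series thermal resistances, inner to outer:
  R_carbon steel = (1/0.861 − 1/0.891)/(4πk) = 0.03911/(4π·48.4) = 6.430×10^-5 K/W
  R_expanded polystyrene = (1/0.891 − 1/1.58)/(4πk) = 0.4894/(4π·0.0341) = 1.142 K/W
  R_cellular glass = (1/1.58 − 1/1.74)/(4πk) = 0.05820/(4π·0.0587) = 0.07890 K/W
  R_expanded polystyrene = (1/1.74 − 1/2.25)/(4πk) = 0.1303/(4π·0.0308) = 0.3366 K/W
ΣR = 6.430×10^-5 + 1.142 + 0.07890 + 0.3366 = 1.558 K/W
Q = ΔT/ΣR = (-178 °C − 25.9 °C)/1.558 = -131 W
(Negative Q ⇒ heat flows inward; heat gain = 131 W.)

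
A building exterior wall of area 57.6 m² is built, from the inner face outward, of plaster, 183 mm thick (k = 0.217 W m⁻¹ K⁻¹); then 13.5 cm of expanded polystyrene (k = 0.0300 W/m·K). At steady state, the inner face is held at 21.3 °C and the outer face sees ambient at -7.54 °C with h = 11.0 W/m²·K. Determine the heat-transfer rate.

Treat each layer as a resistance in series:
  R_plaster = L/(kA) = 0.183/(0.217·57.6) = 0.01464 K/W
  R_expanded polystyrene = L/(kA) = 0.135/(0.0300·57.6) = 0.07812 K/W
  R_conv,out = 1/(hA) = 1/(11.0·57.6) = 0.001578 K/W
ΣR = 0.01464 + 0.07812 + 0.001578 = 0.09434 K/W
Q = ΔT/ΣR = (21.3 °C − -7.54 °C)/0.09434 = 306 W

Q = 306 W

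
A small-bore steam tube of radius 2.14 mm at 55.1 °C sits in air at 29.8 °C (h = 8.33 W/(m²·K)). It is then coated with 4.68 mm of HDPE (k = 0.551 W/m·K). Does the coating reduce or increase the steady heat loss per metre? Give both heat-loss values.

Critical radius for a cylinder: r_cr = k/h = 0.0661 m = 6.61 cm.
Outer radius after coating: r₂ = 0.00214 + 0.00468 = 0.00682 m.
Since r₁ < r_cr and r₂ ≤ r_cr, the coating moves toward the maximum at r_cr — heat loss rises.
Bare: R = 1/(2πr₁h) = 8.928 m·K/W; Q = 25.3/8.928 = 2.83 W/m.
Coated: R = R_cond + R_conv = 3.136 m·K/W; Q = 25.3/3.136 = 8.07 W/m.

increases: 2.83 → 8.07 W/m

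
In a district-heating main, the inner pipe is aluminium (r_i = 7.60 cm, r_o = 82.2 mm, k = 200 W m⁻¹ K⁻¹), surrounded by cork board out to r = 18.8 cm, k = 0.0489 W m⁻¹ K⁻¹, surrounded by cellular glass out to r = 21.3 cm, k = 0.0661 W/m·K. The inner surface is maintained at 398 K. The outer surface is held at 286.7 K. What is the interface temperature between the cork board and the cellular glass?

Series thermal resistances, inner to outer:
  R'_aluminium = ln(0.0822/0.0760)/(2πk) = 0.07842/(2π·200) = 6.241×10^-5 m·K/W
  R'_cork board = ln(0.188/0.0822)/(2πk) = 0.8273/(2π·0.0489) = 2.693 m·K/W
  R'_cellular glass = ln(0.213/0.188)/(2πk) = 0.1249/(2π·0.0661) = 0.3006 m·K/W
ΣR = 6.241×10^-5 + 2.693 + 0.3006 = 2.994 m·K/W
Q' = ΔT/ΣR = (398 K − 286.7 K)/2.994 = 37.17 W/m
From the inner boundary to the cork board/cellular glass interface, ΣR_partial = 2.693 m·K/W.
T_interface = T_in − Q'·ΣR_partial = 398 K − (37.17)(2.693) = 297.9 K

T = 297.9 K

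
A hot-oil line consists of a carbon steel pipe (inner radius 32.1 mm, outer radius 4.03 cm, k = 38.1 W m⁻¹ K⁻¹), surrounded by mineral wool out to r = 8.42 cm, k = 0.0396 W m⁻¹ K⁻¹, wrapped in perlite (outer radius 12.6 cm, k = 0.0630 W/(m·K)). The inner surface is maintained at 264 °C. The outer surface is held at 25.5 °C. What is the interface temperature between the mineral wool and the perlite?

Treat each layer as a resistance in series:
  R'_carbon steel = ln(0.0403/0.0321)/(2πk) = 0.2275/(2π·38.1) = 9.503×10^-4 m·K/W
  R'_mineral wool = ln(0.0842/0.0403)/(2πk) = 0.7368/(2π·0.0396) = 2.961 m·K/W
  R'_perlite = ln(0.126/0.0842)/(2πk) = 0.4031/(2π·0.0630) = 1.018 m·K/W
ΣR = 9.503×10^-4 + 2.961 + 1.018 = 3.980 m·K/W
Q' = ΔT/ΣR = (264 °C − 25.5 °C)/3.980 = 59.92 W/m
From the inner boundary to the mineral wool/perlite interface, ΣR_partial = 2.962 m·K/W.
T_interface = T_in − Q'·ΣR_partial = 264 °C − (59.92)(2.962) = 86.5 °C

T = 86.5 °C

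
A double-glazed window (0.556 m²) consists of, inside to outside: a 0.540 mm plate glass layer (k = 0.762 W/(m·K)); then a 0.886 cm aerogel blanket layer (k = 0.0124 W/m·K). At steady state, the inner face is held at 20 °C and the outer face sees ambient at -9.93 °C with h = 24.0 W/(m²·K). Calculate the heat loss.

Q = 22.0 W

Treat each layer as a resistance in series:
  R_plate glass = L/(kA) = 5.40×10^-4/(0.762·0.556) = 0.001275 K/W
  R_aerogel blanket = L/(kA) = 0.00886/(0.0124·0.556) = 1.285 K/W
  R_conv,out = 1/(hA) = 1/(24.0·0.556) = 0.07494 K/W
ΣR = 0.001275 + 1.285 + 0.07494 = 1.361 K/W
Q = ΔT/ΣR = (20 °C − -9.93 °C)/1.361 = 22.0 W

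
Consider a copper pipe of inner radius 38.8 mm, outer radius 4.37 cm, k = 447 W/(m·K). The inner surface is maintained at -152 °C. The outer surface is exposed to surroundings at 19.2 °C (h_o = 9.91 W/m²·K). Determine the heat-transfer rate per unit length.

Q' = 466 W/m

Series thermal resistances, inner to outer:
  R'_copper = ln(0.0437/0.0388)/(2πk) = 0.1189/(2π·447) = 4.234×10^-5 m·K/W
  R'_conv,out = 1/(2πr h) = 1/(2π·0.0437·9.91) = 0.3675 m·K/W
ΣR = 4.234×10^-5 + 0.3675 = 0.3675 m·K/W
Q' = ΔT/ΣR = (-152 °C − 19.2 °C)/0.3675 = -466 W/m
(Negative Q' ⇒ heat flows inward; heat gain = 466 W/m.)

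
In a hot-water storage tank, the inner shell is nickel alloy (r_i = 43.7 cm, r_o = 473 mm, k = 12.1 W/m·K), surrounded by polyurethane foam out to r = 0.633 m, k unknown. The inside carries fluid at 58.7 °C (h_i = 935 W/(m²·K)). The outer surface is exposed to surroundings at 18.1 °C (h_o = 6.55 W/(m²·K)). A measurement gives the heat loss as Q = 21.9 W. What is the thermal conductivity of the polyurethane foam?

ΣR = ΔT/Q = |58.7 − 18.1|/21.9 = 1.854 K/W
Known resistances:
  R_conv,in = 1/(4πr²h) = 1/(4π·0.437²·935) = 4.457×10^-4 K/W
  R_nickel alloy = (1/0.437 − 1/0.473)/(4πk) = 0.1742/(4π·12.1) = 0.001145 K/W
  R_conv,out = 1/(4πr²h) = 1/(4π·0.633²·6.55) = 0.03032 K/W
R_polyurethane foam = ΣR − ΣR_known = 1.854 − 0.03191 = 1.822 K/W
(1/r₁−1/r₂)/(4πk) = 1.822 ⇒ k = 0.5344/(4π·1.822) = 0.0233 W/m·K

k = 0.0233 W/m·K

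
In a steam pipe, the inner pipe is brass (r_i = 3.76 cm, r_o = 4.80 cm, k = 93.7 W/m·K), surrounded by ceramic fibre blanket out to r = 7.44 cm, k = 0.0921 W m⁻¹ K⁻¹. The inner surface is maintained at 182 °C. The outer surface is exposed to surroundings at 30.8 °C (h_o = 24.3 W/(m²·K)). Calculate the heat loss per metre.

Q' = 179 W/m

Series thermal resistances, inner to outer:
  R'_brass = ln(0.0480/0.0376)/(2πk) = 0.2442/(2π·93.7) = 4.148×10^-4 m·K/W
  R'_ceramic fibre blanket = ln(0.0744/0.0480)/(2πk) = 0.4383/(2π·0.0921) = 0.7573 m·K/W
  R'_conv,out = 1/(2πr h) = 1/(2π·0.0744·24.3) = 0.08803 m·K/W
ΣR = 4.148×10^-4 + 0.7573 + 0.08803 = 0.8457 m·K/W
Q' = ΔT/ΣR = (182 °C − 30.8 °C)/0.8457 = 179 W/m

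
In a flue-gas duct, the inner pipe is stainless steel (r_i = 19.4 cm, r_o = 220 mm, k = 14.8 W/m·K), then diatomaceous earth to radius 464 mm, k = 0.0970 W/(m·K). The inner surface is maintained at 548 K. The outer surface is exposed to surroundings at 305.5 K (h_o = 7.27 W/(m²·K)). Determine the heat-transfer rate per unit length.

Q' = 190 W/m

Treat each layer as a resistance in series:
  R'_stainless steel = ln(0.220/0.194)/(2πk) = 0.1258/(2π·14.8) = 0.001352 m·K/W
  R'_diatomaceous earth = ln(0.464/0.220)/(2πk) = 0.7463/(2π·0.0970) = 1.224 m·K/W
  R'_conv,out = 1/(2πr h) = 1/(2π·0.464·7.27) = 0.04718 m·K/W
ΣR = 0.001352 + 1.224 + 0.04718 = 1.273 m·K/W
Q' = ΔT/ΣR = (548 K − 305.5 K)/1.273 = 190 W/m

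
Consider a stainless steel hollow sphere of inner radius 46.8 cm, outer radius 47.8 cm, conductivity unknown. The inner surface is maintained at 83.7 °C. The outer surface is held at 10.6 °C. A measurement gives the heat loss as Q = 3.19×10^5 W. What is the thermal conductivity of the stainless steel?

ΣR = ΔT/Q = |83.7 − 10.6|/3.19×10^5 = 2.292×10^-4 K/W
(1/r₁−1/r₂)/(4πk) = 2.292×10^-4 ⇒ k = 0.04470/(4π·2.292×10^-4) = 15.5 W/m·K

k = 15.5 W/m·K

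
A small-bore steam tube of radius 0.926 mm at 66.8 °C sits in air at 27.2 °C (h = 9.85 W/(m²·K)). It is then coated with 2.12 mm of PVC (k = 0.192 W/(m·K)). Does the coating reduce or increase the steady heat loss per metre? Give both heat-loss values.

Critical radius for a cylinder: r_cr = k/h = 0.0195 m = 1.95 cm.
Outer radius after coating: r₂ = 9.26×10^-4 + 0.00212 = 0.003046 m.
Since r₁ < r_cr and r₂ ≤ r_cr, the coating moves toward the maximum at r_cr — heat loss rises.
Bare: R = 1/(2πr₁h) = 17.45 m·K/W; Q = 39.6/17.45 = 2.27 W/m.
Coated: R = R_cond + R_conv = 6.292 m·K/W; Q = 39.6/6.292 = 6.29 W/m.

increases: 2.27 → 6.29 W/m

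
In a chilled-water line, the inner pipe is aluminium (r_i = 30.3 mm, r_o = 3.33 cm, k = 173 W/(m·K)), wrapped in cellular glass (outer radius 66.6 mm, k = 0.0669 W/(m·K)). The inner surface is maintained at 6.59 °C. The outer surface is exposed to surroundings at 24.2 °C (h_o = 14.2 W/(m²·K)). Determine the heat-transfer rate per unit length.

Resistance network (inner→outer):
  R'_aluminium = ln(0.0333/0.0303)/(2πk) = 0.09441/(2π·173) = 8.685×10^-5 m·K/W
  R'_cellular glass = ln(0.0666/0.0333)/(2πk) = 0.6931/(2π·0.0669) = 1.649 m·K/W
  R'_conv,out = 1/(2πr h) = 1/(2π·0.0666·14.2) = 0.1683 m·K/W
ΣR = 8.685×10^-5 + 1.649 + 0.1683 = 1.817 m·K/W
Q' = ΔT/ΣR = (6.59 °C − 24.2 °C)/1.817 = -9.69 W/m
(Negative Q' ⇒ heat flows inward; heat gain = 9.69 W/m.)

Q' = 9.69 W/m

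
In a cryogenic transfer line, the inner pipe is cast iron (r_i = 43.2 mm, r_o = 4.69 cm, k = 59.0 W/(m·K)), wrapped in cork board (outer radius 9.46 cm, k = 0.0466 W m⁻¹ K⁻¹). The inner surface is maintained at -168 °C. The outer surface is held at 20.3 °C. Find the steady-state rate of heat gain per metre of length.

Q' = 78.6 W/m

Treat each layer as a resistance in series:
  R'_cast iron = ln(0.0469/0.0432)/(2πk) = 0.08218/(2π·59.0) = 2.217×10^-4 m·K/W
  R'_cork board = ln(0.0946/0.0469)/(2πk) = 0.7016/(2π·0.0466) = 2.396 m·K/W
ΣR = 2.217×10^-4 + 2.396 = 2.396 m·K/W
Q' = ΔT/ΣR = (-168 °C − 20.3 °C)/2.396 = -78.6 W/m
(Negative Q' ⇒ heat flows inward; heat gain = 78.6 W/m.)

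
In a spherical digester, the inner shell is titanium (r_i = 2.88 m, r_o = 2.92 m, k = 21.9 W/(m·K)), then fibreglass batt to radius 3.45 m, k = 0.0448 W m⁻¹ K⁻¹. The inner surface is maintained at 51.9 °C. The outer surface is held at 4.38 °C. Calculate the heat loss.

Q = 508 W

Treat each layer as a resistance in series:
  R_titanium = (1/2.88 − 1/2.92)/(4πk) = 0.004756/(4π·21.9) = 1.728×10^-5 K/W
  R_fibreglass batt = (1/2.92 − 1/3.45)/(4πk) = 0.05261/(4π·0.0448) = 0.09345 K/W
ΣR = 1.728×10^-5 + 0.09345 = 0.09347 K/W
Q = ΔT/ΣR = (51.9 °C − 4.38 °C)/0.09347 = 508 W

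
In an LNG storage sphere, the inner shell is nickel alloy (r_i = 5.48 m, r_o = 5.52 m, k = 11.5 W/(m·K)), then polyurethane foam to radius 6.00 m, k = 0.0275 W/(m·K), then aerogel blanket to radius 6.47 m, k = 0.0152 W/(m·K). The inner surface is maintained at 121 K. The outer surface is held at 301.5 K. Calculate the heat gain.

Resistance network (inner→outer):
  R_nickel alloy = (1/5.48 − 1/5.52)/(4πk) = 0.001322/(4π·11.5) = 9.150×10^-6 K/W
  R_polyurethane foam = (1/5.52 − 1/6.00)/(4πk) = 0.01449/(4π·0.0275) = 0.04194 K/W
  R_aerogel blanket = (1/6.00 − 1/6.47)/(4πk) = 0.01211/(4π·0.0152) = 0.06339 K/W
ΣR = 9.150×10^-6 + 0.04194 + 0.06339 = 0.1053 K/W
Q = ΔT/ΣR = (121 K − 301.5 K)/0.1053 = -1710 W
(Negative Q ⇒ heat flows inward; heat gain = 1710 W.)

Q = 1710 W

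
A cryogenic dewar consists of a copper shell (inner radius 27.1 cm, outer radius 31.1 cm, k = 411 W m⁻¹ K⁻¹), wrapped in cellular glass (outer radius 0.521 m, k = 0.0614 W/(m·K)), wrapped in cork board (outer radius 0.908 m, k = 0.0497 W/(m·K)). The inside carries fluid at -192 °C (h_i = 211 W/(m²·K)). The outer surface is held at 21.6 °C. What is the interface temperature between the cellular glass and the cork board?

Series thermal resistances, inner to outer:
  R_conv,in = 1/(4πr²h) = 1/(4π·0.271²·211) = 0.005135 K/W
  R_copper = (1/0.271 − 1/0.311)/(4πk) = 0.4746/(4π·411) = 9.189×10^-5 K/W
  R_cellular glass = (1/0.311 − 1/0.521)/(4πk) = 1.296/(4π·0.0614) = 1.680 K/W
  R_cork board = (1/0.521 − 1/0.908)/(4πk) = 0.8181/(4π·0.0497) = 1.310 K/W
ΣR = 0.005135 + 9.189×10^-5 + 1.680 + 1.310 = 2.995 K/W
Q = ΔT/ΣR = (-192 °C − 21.6 °C)/2.995 = -71.32 W
From the inner boundary to the cellular glass/cork board interface, ΣR_partial = 1.685 K/W.
T_interface = T_in − Q·ΣR_partial = -192 °C − (-71.32)(1.685) = -71.8 °C

T = -71.8 °C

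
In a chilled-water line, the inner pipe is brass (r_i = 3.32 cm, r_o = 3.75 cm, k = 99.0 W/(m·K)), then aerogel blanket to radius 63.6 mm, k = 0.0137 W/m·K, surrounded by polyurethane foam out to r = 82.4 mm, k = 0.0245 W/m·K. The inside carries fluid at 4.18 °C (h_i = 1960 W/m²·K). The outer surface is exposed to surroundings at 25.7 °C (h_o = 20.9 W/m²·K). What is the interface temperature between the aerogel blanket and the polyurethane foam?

T = 20.9 °C

Treat each layer as a resistance in series:
  R'_conv,in = 1/(2πr h) = 1/(2π·0.0332·1960) = 0.002446 m·K/W
  R'_brass = ln(0.0375/0.0332)/(2πk) = 0.1218/(2π·99.0) = 1.958×10^-4 m·K/W
  R'_aerogel blanket = ln(0.0636/0.0375)/(2πk) = 0.5283/(2π·0.0137) = 6.137 m·K/W
  R'_polyurethane foam = ln(0.0824/0.0636)/(2πk) = 0.2590/(2π·0.0245) = 1.682 m·K/W
  R'_conv,out = 1/(2πr h) = 1/(2π·0.0824·20.9) = 0.09242 m·K/W
ΣR = 0.002446 + 1.958×10^-4 + 6.137 + 1.682 + 0.09242 = 7.914 m·K/W
Q' = ΔT/ΣR = (4.18 °C − 25.7 °C)/7.914 = -2.719 W/m
From the inner boundary to the aerogel blanket/polyurethane foam interface, ΣR_partial = 6.140 m·K/W.
T_interface = T_in − Q'·ΣR_partial = 4.18 °C − (-2.719)(6.140) = 20.9 °C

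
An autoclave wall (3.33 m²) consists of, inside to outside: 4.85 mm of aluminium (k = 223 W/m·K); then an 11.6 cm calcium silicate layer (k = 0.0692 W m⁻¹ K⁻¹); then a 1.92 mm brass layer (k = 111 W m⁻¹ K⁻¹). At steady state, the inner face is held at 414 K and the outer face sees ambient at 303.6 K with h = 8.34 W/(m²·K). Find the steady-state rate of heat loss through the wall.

Treat each layer as a resistance in series:
  R_aluminium = L/(kA) = 0.00485/(223·3.33) = 6.531×10^-6 K/W
  R_calcium silicate = L/(kA) = 0.116/(0.0692·3.33) = 0.5034 K/W
  R_brass = L/(kA) = 0.00192/(111·3.33) = 5.194×10^-6 K/W
  R_conv,out = 1/(hA) = 1/(8.34·3.33) = 0.03601 K/W
ΣR = 6.531×10^-6 + 0.5034 + 5.194×10^-6 + 0.03601 = 0.5394 K/W
Q = ΔT/ΣR = (414 K − 303.6 K)/0.5394 = 205 W

Q = 205 W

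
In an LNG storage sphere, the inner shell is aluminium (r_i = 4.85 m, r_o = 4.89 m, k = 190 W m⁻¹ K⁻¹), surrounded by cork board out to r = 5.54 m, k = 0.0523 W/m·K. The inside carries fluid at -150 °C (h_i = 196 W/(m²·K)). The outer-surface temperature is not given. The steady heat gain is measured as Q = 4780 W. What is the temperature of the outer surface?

T_out = 24.6 °C

Sum the resistances:
  R_conv,in = 1/(4πr²h) = 1/(4π·4.85²·196) = 1.726×10^-5 K/W
  R_aluminium = (1/4.85 − 1/4.89)/(4πk) = 0.001687/(4π·190) = 7.064×10^-7 K/W
  R_cork board = (1/4.89 − 1/5.54)/(4πk) = 0.02399/(4π·0.0523) = 0.03651 K/W
ΣR = 0.03653 K/W
ΔT = Q·ΣR = 4780 × 0.03653 = 174.6 K
Heat flows inward, so T_out = T_in + ΔT = -150 + 174.6 = 24.6 °C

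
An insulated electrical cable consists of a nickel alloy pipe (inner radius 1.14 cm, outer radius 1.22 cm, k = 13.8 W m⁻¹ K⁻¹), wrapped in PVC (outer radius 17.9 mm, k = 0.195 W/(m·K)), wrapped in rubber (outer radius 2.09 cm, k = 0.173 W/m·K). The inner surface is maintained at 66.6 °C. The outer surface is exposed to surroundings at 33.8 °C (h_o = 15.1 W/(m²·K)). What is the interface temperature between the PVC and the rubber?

T = 55.9 °C

Treat each layer as a resistance in series:
  R'_nickel alloy = ln(0.0122/0.0114)/(2πk) = 0.06782/(2π·13.8) = 7.822×10^-4 m·K/W
  R'_PVC = ln(0.0179/0.0122)/(2πk) = 0.3834/(2π·0.195) = 0.3129 m·K/W
  R'_rubber = ln(0.0209/0.0179)/(2πk) = 0.1549/(2π·0.173) = 0.1425 m·K/W
  R'_conv,out = 1/(2πr h) = 1/(2π·0.0209·15.1) = 0.5043 m·K/W
ΣR = 7.822×10^-4 + 0.3129 + 0.1425 + 0.5043 = 0.9605 m·K/W
Q' = ΔT/ΣR = (66.6 °C − 33.8 °C)/0.9605 = 34.15 W/m
From the inner boundary to the PVC/rubber interface, ΣR_partial = 0.3137 m·K/W.
T_interface = T_in − Q'·ΣR_partial = 66.6 °C − (34.15)(0.3137) = 55.9 °C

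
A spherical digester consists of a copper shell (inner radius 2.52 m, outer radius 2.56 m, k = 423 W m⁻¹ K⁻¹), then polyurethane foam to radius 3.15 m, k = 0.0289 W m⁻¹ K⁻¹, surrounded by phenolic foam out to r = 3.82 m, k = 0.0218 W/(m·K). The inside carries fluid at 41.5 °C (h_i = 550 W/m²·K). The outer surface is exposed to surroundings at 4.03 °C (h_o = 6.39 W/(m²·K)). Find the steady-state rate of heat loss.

Treat each layer as a resistance in series:
  R_conv,in = 1/(4πr²h) = 1/(4π·2.52²·550) = 2.278×10^-5 K/W
  R_copper = (1/2.52 − 1/2.56)/(4πk) = 0.006200/(4π·423) = 1.166×10^-6 K/W
  R_polyurethane foam = (1/2.56 − 1/3.15)/(4πk) = 0.07316/(4π·0.0289) = 0.2015 K/W
  R_phenolic foam = (1/3.15 − 1/3.82)/(4πk) = 0.05568/(4π·0.0218) = 0.2033 K/W
  R_conv,out = 1/(4πr²h) = 1/(4π·3.82²·6.39) = 8.534×10^-4 K/W
ΣR = 2.278×10^-5 + 1.166×10^-6 + 0.2015 + 0.2033 + 8.534×10^-4 = 0.4057 K/W
Q = ΔT/ΣR = (41.5 °C − 4.03 °C)/0.4057 = 92.4 W

Q = 92.4 W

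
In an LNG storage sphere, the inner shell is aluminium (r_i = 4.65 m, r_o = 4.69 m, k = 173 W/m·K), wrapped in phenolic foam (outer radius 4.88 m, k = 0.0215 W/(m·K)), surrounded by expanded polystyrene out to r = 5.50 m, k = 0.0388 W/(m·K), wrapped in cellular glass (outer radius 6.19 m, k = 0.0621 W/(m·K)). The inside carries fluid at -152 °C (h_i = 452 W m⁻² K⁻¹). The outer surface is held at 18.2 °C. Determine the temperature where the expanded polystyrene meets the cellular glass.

Resistance network (inner→outer):
  R_conv,in = 1/(4πr²h) = 1/(4π·4.65²·452) = 8.142×10^-6 K/W
  R_aluminium = (1/4.65 − 1/4.69)/(4πk) = 0.001834/(4π·173) = 8.437×10^-7 K/W
  R_phenolic foam = (1/4.69 − 1/4.88)/(4πk) = 0.008302/(4π·0.0215) = 0.03073 K/W
  R_expanded polystyrene = (1/4.88 − 1/5.50)/(4πk) = 0.02310/(4π·0.0388) = 0.04738 K/W
  R_cellular glass = (1/5.50 − 1/6.19)/(4πk) = 0.02027/(4π·0.0621) = 0.02597 K/W
ΣR = 8.142×10^-6 + 8.437×10^-7 + 0.03073 + 0.04738 + 0.02597 = 0.1041 K/W
Q = ΔT/ΣR = (-152 °C − 18.2 °C)/0.1041 = -1635 W
From the inner boundary to the expanded polystyrene/cellular glass interface, ΣR_partial = 0.07812 K/W.
T_interface = T_in − Q·ΣR_partial = -152 °C − (-1635)(0.07812) = -24.3 °C

T = -24.3 °C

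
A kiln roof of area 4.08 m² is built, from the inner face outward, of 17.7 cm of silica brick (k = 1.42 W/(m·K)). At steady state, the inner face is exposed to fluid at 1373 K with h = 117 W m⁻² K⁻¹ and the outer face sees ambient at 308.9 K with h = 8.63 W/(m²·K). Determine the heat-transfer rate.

Q = 17.4 kW

Treat each layer as a resistance in series:
  R_conv,in = 1/(hA) = 1/(117·4.08) = 0.002095 K/W
  R_silica brick = L/(kA) = 0.177/(1.42·4.08) = 0.03055 K/W
  R_conv,out = 1/(hA) = 1/(8.63·4.08) = 0.02840 K/W
ΣR = 0.002095 + 0.03055 + 0.02840 = 0.06105 K/W
Q = ΔT/ΣR = (1373 K − 308.9 K)/0.06105 = 17400 W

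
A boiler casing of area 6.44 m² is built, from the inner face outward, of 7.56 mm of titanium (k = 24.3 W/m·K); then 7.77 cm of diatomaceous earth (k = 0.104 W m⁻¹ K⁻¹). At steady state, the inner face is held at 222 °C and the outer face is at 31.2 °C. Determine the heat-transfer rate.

Series thermal resistances, inner to outer:
  R_titanium = L/(kA) = 0.00756/(24.3·6.44) = 4.831×10^-5 K/W
  R_diatomaceous earth = L/(kA) = 0.0777/(0.104·6.44) = 0.1160 K/W
ΣR = 4.831×10^-5 + 0.1160 = 0.1160 K/W
Q = ΔT/ΣR = (222 °C − 31.2 °C)/0.1160 = 1640 W

Q = 1640 W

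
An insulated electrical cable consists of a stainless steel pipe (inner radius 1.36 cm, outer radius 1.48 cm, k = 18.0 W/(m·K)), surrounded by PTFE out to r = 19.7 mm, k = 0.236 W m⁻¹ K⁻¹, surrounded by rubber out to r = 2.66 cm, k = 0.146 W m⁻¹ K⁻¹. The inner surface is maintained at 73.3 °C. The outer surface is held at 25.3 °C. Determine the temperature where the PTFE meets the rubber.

Series thermal resistances, inner to outer:
  R'_stainless steel = ln(0.0148/0.0136)/(2πk) = 0.08456/(2π·18.0) = 7.477×10^-4 m·K/W
  R'_PTFE = ln(0.0197/0.0148)/(2πk) = 0.2860/(2π·0.236) = 0.1929 m·K/W
  R'_rubber = ln(0.0266/0.0197)/(2πk) = 0.3003/(2π·0.146) = 0.3273 m·K/W
ΣR = 7.477×10^-4 + 0.1929 + 0.3273 = 0.5209 m·K/W
Q' = ΔT/ΣR = (73.3 °C − 25.3 °C)/0.5209 = 92.15 W/m
From the inner boundary to the PTFE/rubber interface, ΣR_partial = 0.1936 m·K/W.
T_interface = T_in − Q'·ΣR_partial = 73.3 °C − (92.15)(0.1936) = 55.5 °C

T = 55.5 °C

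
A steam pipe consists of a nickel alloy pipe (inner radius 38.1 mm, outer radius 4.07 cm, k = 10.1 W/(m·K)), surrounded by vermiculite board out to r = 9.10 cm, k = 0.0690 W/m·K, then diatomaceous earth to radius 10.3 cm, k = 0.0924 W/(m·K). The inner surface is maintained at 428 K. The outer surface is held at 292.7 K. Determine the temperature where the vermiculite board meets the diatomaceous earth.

T = 306.6 K

Resistance network (inner→outer):
  R'_nickel alloy = ln(0.0407/0.0381)/(2πk) = 0.06601/(2π·10.1) = 0.001040 m·K/W
  R'_vermiculite board = ln(0.0910/0.0407)/(2πk) = 0.8046/(2π·0.0690) = 1.856 m·K/W
  R'_diatomaceous earth = ln(0.103/0.0910)/(2πk) = 0.1239/(2π·0.0924) = 0.2134 m·K/W
ΣR = 0.001040 + 1.856 + 0.2134 = 2.070 m·K/W
Q' = ΔT/ΣR = (428 K − 292.7 K)/2.070 = 65.36 W/m
From the inner boundary to the vermiculite board/diatomaceous earth interface, ΣR_partial = 1.857 m·K/W.
T_interface = T_in − Q'·ΣR_partial = 428 K − (65.36)(1.857) = 306.6 K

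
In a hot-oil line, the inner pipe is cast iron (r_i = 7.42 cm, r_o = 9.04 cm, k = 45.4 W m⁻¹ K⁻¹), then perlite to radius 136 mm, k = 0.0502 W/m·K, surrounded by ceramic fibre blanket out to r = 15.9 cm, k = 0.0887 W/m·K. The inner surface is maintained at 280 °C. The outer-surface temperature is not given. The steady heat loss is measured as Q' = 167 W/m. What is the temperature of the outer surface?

T_out = 16.8 °C

Series resistances:
  R'_cast iron = ln(0.0904/0.0742)/(2πk) = 0.1975/(2π·45.4) = 6.923×10^-4 m·K/W
  R'_perlite = ln(0.136/0.0904)/(2πk) = 0.4084/(2π·0.0502) = 1.295 m·K/W
  R'_ceramic fibre blanket = ln(0.159/0.136)/(2πk) = 0.1562/(2π·0.0887) = 0.2804 m·K/W
ΣR = 1.576 m·K/W
ΔT = Q'·ΣR = 167 × 1.576 = 263.2 K
Heat flows outward, so T_out = T_in − ΔT = 280 − 263.2 = 16.8 °C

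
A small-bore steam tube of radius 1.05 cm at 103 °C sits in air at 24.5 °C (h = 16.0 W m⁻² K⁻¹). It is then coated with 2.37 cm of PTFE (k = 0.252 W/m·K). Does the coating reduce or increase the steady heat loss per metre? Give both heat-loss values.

Critical radius for a cylinder: r_cr = k/h = 0.0158 m = 1.57 cm.
Outer radius after coating: r₂ = 0.0105 + 0.0237 = 0.0342 m.
r₁ < r_cr < r₂: heat loss rises to a maximum at r_cr then falls. Whether the coating helps depends on whether Q(r₂) has dropped back below Q(r₁).
Bare: R = 1/(2πr₁h) = 0.9474 m·K/W; Q = 78.5/0.9474 = 82.9 W/m.
Coated: R = R_cond + R_conv = 1.037 m·K/W; Q = 78.5/1.037 = 75.7 W/m.

reduces: 82.9 → 75.7 W/m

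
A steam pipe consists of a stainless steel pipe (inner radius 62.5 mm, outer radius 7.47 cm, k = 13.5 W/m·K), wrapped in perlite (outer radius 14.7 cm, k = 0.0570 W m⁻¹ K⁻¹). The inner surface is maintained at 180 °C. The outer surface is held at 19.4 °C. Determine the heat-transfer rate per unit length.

Q' = 84.9 W/m

Resistance network (inner→outer):
  R'_stainless steel = ln(0.0747/0.0625)/(2πk) = 0.1783/(2π·13.5) = 0.002102 m·K/W
  R'_perlite = ln(0.147/0.0747)/(2πk) = 0.6770/(2π·0.0570) = 1.890 m·K/W
ΣR = 0.002102 + 1.890 = 1.892 m·K/W
Q' = ΔT/ΣR = (180 °C − 19.4 °C)/1.892 = 84.9 W/m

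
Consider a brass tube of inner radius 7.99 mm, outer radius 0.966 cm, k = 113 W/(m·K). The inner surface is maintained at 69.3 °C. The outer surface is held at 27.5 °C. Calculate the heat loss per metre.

Q' = 156 kW/m

Q' = 2πk·ΔT/ln(r₂/r₁) = 2π × 113 × 41.8 / ln(0.00966/0.00799) = 1.56×10^5 W/m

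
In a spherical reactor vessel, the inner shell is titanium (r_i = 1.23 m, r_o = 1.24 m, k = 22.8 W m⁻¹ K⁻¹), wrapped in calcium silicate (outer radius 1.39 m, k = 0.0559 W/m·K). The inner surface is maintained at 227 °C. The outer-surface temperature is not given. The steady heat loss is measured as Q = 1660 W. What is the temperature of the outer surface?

T_out = 21.3 °C

Series resistances:
  R_titanium = (1/1.23 − 1/1.24)/(4πk) = 0.006557/(4π·22.8) = 2.288×10^-5 K/W
  R_calcium silicate = (1/1.24 − 1/1.39)/(4πk) = 0.08703/(4π·0.0559) = 0.1239 K/W
ΣR = 0.1239 K/W
ΔT = Q·ΣR = 1660 × 0.1239 = 205.7 K
Heat flows outward, so T_out = T_in − ΔT = 227 − 205.7 = 21.3 °C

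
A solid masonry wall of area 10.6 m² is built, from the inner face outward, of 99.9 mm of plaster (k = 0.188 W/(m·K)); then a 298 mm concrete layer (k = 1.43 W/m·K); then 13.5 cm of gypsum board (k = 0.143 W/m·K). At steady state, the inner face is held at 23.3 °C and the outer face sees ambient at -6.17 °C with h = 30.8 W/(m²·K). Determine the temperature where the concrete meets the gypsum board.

Treat each layer as a resistance in series:
  R_plaster = L/(kA) = 0.0999/(0.188·10.6) = 0.05013 K/W
  R_concrete = L/(kA) = 0.298/(1.43·10.6) = 0.01966 K/W
  R_gypsum board = L/(kA) = 0.135/(0.143·10.6) = 0.08906 K/W
  R_conv,out = 1/(hA) = 1/(30.8·10.6) = 0.003063 K/W
ΣR = 0.05013 + 0.01966 + 0.08906 + 0.003063 = 0.1619 K/W
Q = ΔT/ΣR = (23.3 °C − -6.17 °C)/0.1619 = 182.0 W
From the inner boundary to the concrete/gypsum board interface, ΣR_partial = 0.06979 K/W.
T_interface = T_in − Q·ΣR_partial = 23.3 °C − (182.0)(0.06979) = 10.6 °C

T = 10.6 °C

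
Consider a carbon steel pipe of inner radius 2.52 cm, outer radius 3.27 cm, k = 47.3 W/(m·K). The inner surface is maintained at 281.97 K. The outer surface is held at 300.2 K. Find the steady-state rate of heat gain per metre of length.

Q' = 20800 W/m

Q' = 2πk·ΔT/ln(r₂/r₁) = 2π × 47.3 × 18.23 / ln(0.0327/0.0252) = 20800 W/m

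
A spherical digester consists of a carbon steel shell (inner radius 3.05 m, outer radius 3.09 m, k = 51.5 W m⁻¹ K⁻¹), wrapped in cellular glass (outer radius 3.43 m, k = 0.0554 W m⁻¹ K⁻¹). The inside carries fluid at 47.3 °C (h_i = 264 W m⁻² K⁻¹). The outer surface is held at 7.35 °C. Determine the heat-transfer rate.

Series thermal resistances, inner to outer:
  R_conv,in = 1/(4πr²h) = 1/(4π·3.05²·264) = 3.240×10^-5 K/W
  R_carbon steel = (1/3.05 − 1/3.09)/(4πk) = 0.004244/(4π·51.5) = 6.558×10^-6 K/W
  R_cellular glass = (1/3.09 − 1/3.43)/(4πk) = 0.03208/(4π·0.0554) = 0.04608 K/W
ΣR = 3.240×10^-5 + 6.558×10^-6 + 0.04608 = 0.04612 K/W
Q = ΔT/ΣR = (47.3 °C − 7.35 °C)/0.04612 = 866 W

Q = 866 W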